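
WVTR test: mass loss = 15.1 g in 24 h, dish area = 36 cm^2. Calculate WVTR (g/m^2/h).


Formula: WVTR = mass_loss / (area * time)
Step 1: Convert area: 36 cm^2 = 0.0036 m^2
Step 2: WVTR = 15.1 g / (0.0036 m^2 * 24 h)
Step 3: WVTR = 15.1 / 0.0864 = 174.8 g/m^2/h

174.8 g/m^2/h


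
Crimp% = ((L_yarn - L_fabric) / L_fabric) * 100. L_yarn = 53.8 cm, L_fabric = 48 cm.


Formula: Crimp% = ((L_yarn - L_fabric) / L_fabric) * 100
Step 1: Extension = 53.8 - 48 = 5.8 cm
Step 2: Crimp% = (5.8 / 48) * 100
Step 3: Crimp% = 0.120833 * 100 = 12.0833% ≈ 12.1%

12.1%


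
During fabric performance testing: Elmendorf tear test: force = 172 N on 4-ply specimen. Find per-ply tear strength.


Formula: Per-ply strength = Total force / Number of plies
Per-ply = 172 N / 4
Per-ply = 43 N

43 N


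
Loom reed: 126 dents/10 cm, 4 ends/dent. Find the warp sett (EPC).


Formula: EPC = (dents per 10 cm * ends per dent) / 10
Step 1: Total ends per 10 cm = 126 * 4 = 504
Step 2: EPC = 504 / 10 = 50.4 ends/cm

50.4 ends/cm


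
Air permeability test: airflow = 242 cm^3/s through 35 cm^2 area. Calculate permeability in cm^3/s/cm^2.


Formula: Air Permeability = Airflow / Test Area
AP = 242 cm^3/s / 35 cm^2
AP = 6.9 cm^3/s/cm^2

6.9 cm^3/s/cm^2


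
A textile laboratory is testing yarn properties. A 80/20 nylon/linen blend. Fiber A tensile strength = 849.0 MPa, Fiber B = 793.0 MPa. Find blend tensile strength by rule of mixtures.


Formula: Blend property = (fraction_A * property_A) + (fraction_B * property_B)
Step 1: Contribution A = 80/100 * 849.0 MPa = 679.2 MPa
Step 2: Contribution B = 20/100 * 793.0 MPa = 158.6 MPa
Step 3: Blend tensile strength = 679.2 + 158.6 = 837.8 MPa

837.8 MPa


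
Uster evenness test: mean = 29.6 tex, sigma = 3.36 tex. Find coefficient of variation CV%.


Formula: CV% = (standard deviation / mean) * 100
Step 1: Ratio = 3.36 / 29.6 = 0.113514
Step 2: CV% = 0.113514 * 100 = 11.3514% ≈ 11.4%

11.4%


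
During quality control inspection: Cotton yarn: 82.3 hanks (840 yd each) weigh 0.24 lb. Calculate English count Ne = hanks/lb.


Formula: Ne = hanks / mass_lb
Substituting: Ne = 82.3 / 0.24
Ne = 342.9

342.9 Ne


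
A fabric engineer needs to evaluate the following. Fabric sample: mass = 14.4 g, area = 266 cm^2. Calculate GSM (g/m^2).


Formula: GSM = mass_g / area_m2
Step 1: Convert area: 266 cm^2 = 266 / 10000 = 0.0266 m^2
Step 2: GSM = 14.4 g / 0.0266 m^2 = 541.4 g/m^2

541.4 g/m^2


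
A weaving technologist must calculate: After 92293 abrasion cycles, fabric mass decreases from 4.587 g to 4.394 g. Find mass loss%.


Formula: Mass loss% = ((m_before - m_after) / m_before) * 100
Step 1: Mass loss = 4.587 - 4.394 = 0.193 g
Step 2: Ratio = 0.193 / 4.587 = 0.0420754
Step 3: Mass loss% = 0.0420754 * 100 = 4.20754% ≈ 4.21%

4.21%


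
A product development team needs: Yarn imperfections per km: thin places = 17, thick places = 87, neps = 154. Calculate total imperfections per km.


Formula: Total = thin places + thick places + neps
Total = 17 + 87 + 154
Total = 258 imperfections/km

258 imperfections/km


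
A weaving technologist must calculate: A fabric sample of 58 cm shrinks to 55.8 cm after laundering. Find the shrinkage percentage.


Formula: Shrinkage% = ((L_before - L_after) / L_before) * 100
Step 1: Shrinkage = 58 - 55.8 = 2.2 cm
Step 2: Shrinkage% = (2.2 / 58) * 100
Step 3: Shrinkage% = 0.037931 * 100 = 3.7931% ≈ 3.8%

3.8%


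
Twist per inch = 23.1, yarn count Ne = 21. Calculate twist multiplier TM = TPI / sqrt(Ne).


Formula: TM = TPI / sqrt(Ne)
Step 1: sqrt(Ne) = sqrt(21) = 4.5826
Step 2: TM = 23.1 / 4.5826 = 5.04

5.04 TM


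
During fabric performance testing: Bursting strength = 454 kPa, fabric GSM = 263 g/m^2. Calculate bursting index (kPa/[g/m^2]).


Formula: Bursting Index = Bursting Strength / Fabric GSM
BI = 454 kPa / 263 g/m^2
BI = 1.726 kPa/(g/m^2)

1.726 kPa/(g/m^2)


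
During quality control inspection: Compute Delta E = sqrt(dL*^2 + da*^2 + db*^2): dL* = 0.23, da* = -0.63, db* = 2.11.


Formula: Delta E = sqrt(dL*^2 + da*^2 + db*^2)
Step 1: dL*^2 = 0.23^2 = 0.0529
Step 2: da*^2 = (-0.63)^2 = 0.3969
Step 3: db*^2 = 2.11^2 = 4.4521
Step 4: Sum = 0.0529 + 0.3969 + 4.4521 = 4.9019
Step 5: Delta E = sqrt(4.9019) = 2.21

2.21 Delta E


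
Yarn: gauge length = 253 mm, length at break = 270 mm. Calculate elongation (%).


Formula: Elongation (%) = ((L_break - L0) / L0) * 100
Step 1: Extension = 270 - 253 = 17 mm
Step 2: Elongation = (17 / 253) * 100
Step 3: Elongation = 0.067194 * 100 = 6.7194% ≈ 6.7%

6.7%


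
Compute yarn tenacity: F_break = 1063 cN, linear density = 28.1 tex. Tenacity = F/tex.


Formula: Tenacity = Breaking force / Linear density
Tenacity = 1063 cN / 28.1 tex
Tenacity = 37.83 cN/tex

37.83 cN/tex


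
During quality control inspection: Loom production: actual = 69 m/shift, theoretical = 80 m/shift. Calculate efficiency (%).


Formula: Efficiency% = (Actual output / Theoretical output) * 100
Efficiency% = (69 / 80) * 100
Efficiency% = 0.8625 * 100 = 86.25% ≈ 86.3%

86.3%


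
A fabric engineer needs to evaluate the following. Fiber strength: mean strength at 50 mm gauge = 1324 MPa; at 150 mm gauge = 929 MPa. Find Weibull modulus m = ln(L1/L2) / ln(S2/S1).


Formula: m = ln(L1/L2) / ln(S2/S1)
Step 1: ln(L1/L2) = ln(50/150) = -1.09861
Step 2: S2/S1 = 929/1324 = 0.70166
Step 3: ln(S2/S1) = ln(0.70166) = -0.35431
Step 4: m = -1.09861 / -0.35431 = 3.10

3.10 (Weibull m)


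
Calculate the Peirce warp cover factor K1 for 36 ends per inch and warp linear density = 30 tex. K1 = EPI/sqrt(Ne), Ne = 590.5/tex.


Formula: K1 = EPI / sqrt(Ne), with Ne = 590.5 / tex_warp
Step 1: Ne = 590.5 / 30 = 19.683
Step 2: sqrt(Ne) = sqrt(19.683) = 4.4366
Step 3: K1 = 36 / 4.4366 = 8.1

8.1


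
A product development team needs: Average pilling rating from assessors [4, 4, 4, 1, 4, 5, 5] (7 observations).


Formula: Mean = sum / count
Sum = 4 + 4 + 4 + 1 + 4 + 5 + 5 = 27
Mean = 27 / 7 = 3.9

3.9


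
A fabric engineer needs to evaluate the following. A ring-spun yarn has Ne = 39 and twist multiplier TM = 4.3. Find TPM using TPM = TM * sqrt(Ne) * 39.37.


Formula: TPM = TM * sqrt(Ne) * 39.37
Step 1: sqrt(Ne) = sqrt(39) = 6.245
Step 2: TM * sqrt(Ne) = 4.3 * 6.245 = 26.8535
Step 3: TPM = 26.8535 * 39.37 = 1057 twists/m

1057 twists/m


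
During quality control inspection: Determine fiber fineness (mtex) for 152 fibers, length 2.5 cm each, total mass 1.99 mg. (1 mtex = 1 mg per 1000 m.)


Formula: fineness (mtex) = mass (mg) / total length (km) = (mass_mg / total_length_m) * 1000
Step 1: Convert fiber length: 2.5 cm = 0.025 m
Step 2: Total fiber length = 152 * 0.025 = 3.8 m
Step 3: Linear density = 1.99 mg / 3.8 m = 0.5237 mg/m
Step 4: fineness = 0.5237 * 1000 = 523.7 mtex

523.7 mtex


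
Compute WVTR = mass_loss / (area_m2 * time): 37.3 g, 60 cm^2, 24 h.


Formula: WVTR = mass_loss / (area * time)
Step 1: Convert area: 60 cm^2 = 0.006 m^2
Step 2: WVTR = 37.3 g / (0.006 m^2 * 24 h)
Step 3: WVTR = 37.3 / 0.144 = 259.0 g/m^2/h

259.0 g/m^2/h


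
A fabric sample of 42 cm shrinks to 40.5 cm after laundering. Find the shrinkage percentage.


Formula: Shrinkage% = ((L_before - L_after) / L_before) * 100
Step 1: Shrinkage = 42 - 40.5 = 1.5 cm
Step 2: Shrinkage% = (1.5 / 42) * 100
Step 3: Shrinkage% = 0.035714 * 100 = 3.5714% ≈ 3.6%

3.6%


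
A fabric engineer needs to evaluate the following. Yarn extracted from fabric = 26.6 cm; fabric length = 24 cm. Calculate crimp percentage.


Formula: Crimp% = ((L_yarn - L_fabric) / L_fabric) * 100
Step 1: Extension = 26.6 - 24 = 2.6 cm
Step 2: Crimp% = (2.6 / 24) * 100
Step 3: Crimp% = 0.108333 * 100 = 10.8333% ≈ 10.8%

10.8%


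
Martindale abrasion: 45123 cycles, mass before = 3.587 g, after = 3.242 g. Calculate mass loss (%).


Formula: Mass loss% = ((m_before - m_after) / m_before) * 100
Step 1: Mass loss = 3.587 - 3.242 = 0.345 g
Step 2: Ratio = 0.345 / 3.587 = 0.0961807
Step 3: Mass loss% = 0.0961807 * 100 = 9.61807% ≈ 9.62%

9.62%


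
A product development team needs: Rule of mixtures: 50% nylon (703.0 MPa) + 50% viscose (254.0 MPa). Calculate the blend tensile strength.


Formula: Blend property = (fraction_A * property_A) + (fraction_B * property_B)
Step 1: Contribution A = 50/100 * 703.0 MPa = 351.5 MPa
Step 2: Contribution B = 50/100 * 254.0 MPa = 127.0 MPa
Step 3: Blend tensile strength = 351.5 + 127.0 = 478.5 MPa

478.5 MPa


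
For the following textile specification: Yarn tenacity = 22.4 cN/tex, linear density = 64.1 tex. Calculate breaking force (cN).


Formula: Breaking force = Tenacity * Linear density
F = 22.4 cN/tex * 64.1 tex
F = 1435.84 cN

1435.84 cN


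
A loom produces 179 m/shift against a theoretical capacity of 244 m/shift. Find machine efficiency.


Formula: Efficiency% = (Actual output / Theoretical output) * 100
Efficiency% = (179 / 244) * 100
Efficiency% = 0.733607 * 100 = 73.3607% ≈ 73.4%

73.4%


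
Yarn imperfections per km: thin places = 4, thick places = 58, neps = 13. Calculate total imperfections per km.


Formula: Total = thin places + thick places + neps
Total = 4 + 58 + 13
Total = 75 imperfections/km

75 imperfections/km


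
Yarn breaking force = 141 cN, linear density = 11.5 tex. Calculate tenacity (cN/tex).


Formula: Tenacity = Breaking force / Linear density
Tenacity = 141 cN / 11.5 tex
Tenacity = 12.26 cN/tex

12.26 cN/tex


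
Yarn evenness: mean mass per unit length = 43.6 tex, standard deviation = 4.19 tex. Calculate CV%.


Formula: CV% = (standard deviation / mean) * 100
Step 1: Ratio = 4.19 / 43.6 = 0.096101
Step 2: CV% = 0.096101 * 100 = 9.6101% ≈ 9.6%

9.6%


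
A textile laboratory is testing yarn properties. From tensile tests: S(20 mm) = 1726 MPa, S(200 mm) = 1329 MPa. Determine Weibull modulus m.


Formula: m = ln(L1/L2) / ln(S2/S1)
Step 1: ln(L1/L2) = ln(20/200) = -2.30259
Step 2: S2/S1 = 1329/1726 = 0.76999
Step 3: ln(S2/S1) = ln(0.76999) = -0.26138
Step 4: m = -2.30259 / -0.26138 = 8.81

8.81 (Weibull m)


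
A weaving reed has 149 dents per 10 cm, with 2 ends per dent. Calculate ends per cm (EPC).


Formula: EPC = (dents per 10 cm * ends per dent) / 10
Step 1: Total ends per 10 cm = 149 * 2 = 298
Step 2: EPC = 298 / 10 = 29.8 ends/cm

29.8 ends/cm


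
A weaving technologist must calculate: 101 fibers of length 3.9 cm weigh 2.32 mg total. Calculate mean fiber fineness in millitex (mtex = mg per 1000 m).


Formula: fineness (mtex) = mass (mg) / total length (km) = (mass_mg / total_length_m) * 1000
Step 1: Convert fiber length: 3.9 cm = 0.039 m
Step 2: Total fiber length = 101 * 0.039 = 3.939 m
Step 3: Linear density = 2.32 mg / 3.939 m = 0.5890 mg/m
Step 4: fineness = 0.5890 * 1000 = 589.0 mtex

589.0 mtex


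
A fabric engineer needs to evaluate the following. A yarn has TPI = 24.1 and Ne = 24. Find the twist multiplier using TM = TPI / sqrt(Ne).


Formula: TM = TPI / sqrt(Ne)
Step 1: sqrt(Ne) = sqrt(24) = 4.899
Step 2: TM = 24.1 / 4.899 = 4.92

4.92 TM


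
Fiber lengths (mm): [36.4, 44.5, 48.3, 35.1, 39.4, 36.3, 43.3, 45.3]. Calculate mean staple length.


Formula: Mean = sum of lengths / count
Sum = 36.4 + 44.5 + 48.3 + 35.1 + 39.4 + 36.3 + 43.3 + 45.3
Sum = 328.6 mm
Mean = 328.6 / 8 = 41.08 mm

41.08 mm


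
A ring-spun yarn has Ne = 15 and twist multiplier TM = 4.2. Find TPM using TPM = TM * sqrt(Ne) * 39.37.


Formula: TPM = TM * sqrt(Ne) * 39.37
Step 1: sqrt(Ne) = sqrt(15) = 3.873
Step 2: TM * sqrt(Ne) = 4.2 * 3.873 = 16.2666
Step 3: TPM = 16.2666 * 39.37 = 640 twists/m

640 twists/m


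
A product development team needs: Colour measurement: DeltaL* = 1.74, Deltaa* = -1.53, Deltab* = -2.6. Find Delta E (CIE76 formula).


Formula: Delta E = sqrt(dL*^2 + da*^2 + db*^2)
Step 1: dL*^2 = 1.74^2 = 3.0276
Step 2: da*^2 = (-1.53)^2 = 2.3409
Step 3: db*^2 = (-2.6)^2 = 6.76
Step 4: Sum = 3.0276 + 2.3409 + 6.76 = 12.1285
Step 5: Delta E = sqrt(12.1285) = 3.48

3.48 Delta E


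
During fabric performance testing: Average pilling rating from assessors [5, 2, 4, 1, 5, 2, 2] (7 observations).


Formula: Mean = sum / count
Sum = 5 + 2 + 4 + 1 + 5 + 2 + 2 = 21
Mean = 21 / 7 = 3.0

3.0


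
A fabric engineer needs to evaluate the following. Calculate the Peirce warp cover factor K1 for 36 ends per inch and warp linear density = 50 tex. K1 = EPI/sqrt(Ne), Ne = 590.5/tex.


Formula: K1 = EPI / sqrt(Ne), with Ne = 590.5 / tex_warp
Step 1: Ne = 590.5 / 50 = 11.81
Step 2: sqrt(Ne) = sqrt(11.81) = 3.4366
Step 3: K1 = 36 / 3.4366 = 10.5

10.5


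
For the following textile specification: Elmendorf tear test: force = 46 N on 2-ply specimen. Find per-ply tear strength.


Formula: Per-ply strength = Total force / Number of plies
Per-ply = 46 N / 2
Per-ply = 23 N

23 N


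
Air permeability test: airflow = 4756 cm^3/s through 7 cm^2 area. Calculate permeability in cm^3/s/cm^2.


Formula: Air Permeability = Airflow / Test Area
AP = 4756 cm^3/s / 7 cm^2
AP = 679.4 cm^3/s/cm^2

679.4 cm^3/s/cm^2


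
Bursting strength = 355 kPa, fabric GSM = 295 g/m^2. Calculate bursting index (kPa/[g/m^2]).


Formula: Bursting Index = Bursting Strength / Fabric GSM
BI = 355 kPa / 295 g/m^2
BI = 1.203 kPa/(g/m^2)

1.203 kPa/(g/m^2)


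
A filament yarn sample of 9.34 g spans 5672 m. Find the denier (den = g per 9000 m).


Formula: den = (mass_g / length_m) * 9000
Substituting: den = (9.34 / 5672) * 9000
Intermediate: 9.34 / 5672 = 0.00164669 g/m
den = 0.00164669 * 9000 = 14.8 denier

14.8 denier


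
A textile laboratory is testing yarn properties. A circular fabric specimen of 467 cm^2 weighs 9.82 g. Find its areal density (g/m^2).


Formula: GSM = mass_g / area_m2
Step 1: Convert area: 467 cm^2 = 467 / 10000 = 0.0467 m^2
Step 2: GSM = 9.82 g / 0.0467 m^2 = 210.3 g/m^2

210.3 g/m^2


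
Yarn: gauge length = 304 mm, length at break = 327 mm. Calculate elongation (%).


Formula: Elongation (%) = ((L_break - L0) / L0) * 100
Step 1: Extension = 327 - 304 = 23 mm
Step 2: Elongation = (23 / 304) * 100
Step 3: Elongation = 0.075658 * 100 = 7.5658% ≈ 7.6%

7.6%


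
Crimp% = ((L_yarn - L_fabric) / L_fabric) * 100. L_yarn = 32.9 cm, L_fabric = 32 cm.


Formula: Crimp% = ((L_yarn - L_fabric) / L_fabric) * 100
Step 1: Extension = 32.9 - 32 = 0.9 cm
Step 2: Crimp% = (0.9 / 32) * 100
Step 3: Crimp% = 0.028125 * 100 = 2.8125% ≈ 2.8%

2.8%


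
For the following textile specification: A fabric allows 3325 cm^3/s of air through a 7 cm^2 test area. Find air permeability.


Formula: Air Permeability = Airflow / Test Area
AP = 3325 cm^3/s / 7 cm^2
AP = 475.0 cm^3/s/cm^2

475.0 cm^3/s/cm^2


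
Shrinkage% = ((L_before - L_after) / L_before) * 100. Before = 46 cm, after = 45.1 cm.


Formula: Shrinkage% = ((L_before - L_after) / L_before) * 100
Step 1: Shrinkage = 46 - 45.1 = 0.9 cm
Step 2: Shrinkage% = (0.9 / 46) * 100
Step 3: Shrinkage% = 0.019565 * 100 = 1.9565% ≈ 2.0%

2.0%


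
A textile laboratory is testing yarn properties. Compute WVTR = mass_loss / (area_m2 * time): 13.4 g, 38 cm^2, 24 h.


Formula: WVTR = mass_loss / (area * time)
Step 1: Convert area: 38 cm^2 = 0.0038 m^2
Step 2: WVTR = 13.4 g / (0.0038 m^2 * 24 h)
Step 3: WVTR = 13.4 / 0.0912 = 146.9 g/m^2/h

146.9 g/m^2/h


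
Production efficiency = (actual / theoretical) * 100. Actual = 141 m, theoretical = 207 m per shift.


Formula: Efficiency% = (Actual output / Theoretical output) * 100
Efficiency% = (141 / 207) * 100
Efficiency% = 0.681159 * 100 = 68.1159% ≈ 68.1%

68.1%


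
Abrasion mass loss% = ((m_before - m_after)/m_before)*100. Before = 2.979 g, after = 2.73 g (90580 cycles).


Formula: Mass loss% = ((m_before - m_after) / m_before) * 100
Step 1: Mass loss = 2.979 - 2.73 = 0.249 g
Step 2: Ratio = 0.249 / 2.979 = 0.0835851
Step 3: Mass loss% = 0.0835851 * 100 = 8.35851% ≈ 8.36%

8.36%


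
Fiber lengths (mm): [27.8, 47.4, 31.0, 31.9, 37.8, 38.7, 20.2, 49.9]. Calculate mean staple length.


Formula: Mean = sum of lengths / count
Sum = 27.8 + 47.4 + 31.0 + 31.9 + 37.8 + 38.7 + 20.2 + 49.9
Sum = 284.7 mm
Mean = 284.7 / 8 = 35.59 mm

35.59 mm


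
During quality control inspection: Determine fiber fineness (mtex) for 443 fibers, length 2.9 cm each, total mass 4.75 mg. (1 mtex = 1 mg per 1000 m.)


Formula: fineness (mtex) = mass (mg) / total length (km) = (mass_mg / total_length_m) * 1000
Step 1: Convert fiber length: 2.9 cm = 0.029 m
Step 2: Total fiber length = 443 * 0.029 = 12.847 m
Step 3: Linear density = 4.75 mg / 12.847 m = 0.3697 mg/m
Step 4: fineness = 0.3697 * 1000 = 369.7 mtex

369.7 mtex


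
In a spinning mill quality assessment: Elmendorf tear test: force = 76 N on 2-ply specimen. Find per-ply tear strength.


Formula: Per-ply strength = Total force / Number of plies
Per-ply = 76 N / 2
Per-ply = 38 N

38 N


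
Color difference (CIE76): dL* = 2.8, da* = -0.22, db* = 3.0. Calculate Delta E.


Formula: Delta E = sqrt(dL*^2 + da*^2 + db*^2)
Step 1: dL*^2 = 2.8^2 = 7.84
Step 2: da*^2 = (-0.22)^2 = 0.0484
Step 3: db*^2 = 3.0^2 = 9.0
Step 4: Sum = 7.84 + 0.0484 + 9.0 = 16.8884
Step 5: Delta E = sqrt(16.8884) = 4.11

4.11 Delta E


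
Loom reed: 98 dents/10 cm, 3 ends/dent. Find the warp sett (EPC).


Formula: EPC = (dents per 10 cm * ends per dent) / 10
Step 1: Total ends per 10 cm = 98 * 3 = 294
Step 2: EPC = 294 / 10 = 29.4 ends/cm

29.4 ends/cm


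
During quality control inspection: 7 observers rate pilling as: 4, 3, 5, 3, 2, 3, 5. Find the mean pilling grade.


Formula: Mean = sum / count
Sum = 4 + 3 + 5 + 3 + 2 + 3 + 5 = 25
Mean = 25 / 7 = 3.6

3.6


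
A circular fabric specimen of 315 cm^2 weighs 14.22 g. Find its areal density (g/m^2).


Formula: GSM = mass_g / area_m2
Step 1: Convert area: 315 cm^2 = 315 / 10000 = 0.0315 m^2
Step 2: GSM = 14.22 g / 0.0315 m^2 = 451.4 g/m^2

451.4 g/m^2


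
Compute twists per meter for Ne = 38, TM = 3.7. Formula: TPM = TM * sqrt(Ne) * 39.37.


Formula: TPM = TM * sqrt(Ne) * 39.37
Step 1: sqrt(Ne) = sqrt(38) = 6.1644
Step 2: TM * sqrt(Ne) = 3.7 * 6.1644 = 22.8083
Step 3: TPM = 22.8083 * 39.37 = 898 twists/m

898 twists/m


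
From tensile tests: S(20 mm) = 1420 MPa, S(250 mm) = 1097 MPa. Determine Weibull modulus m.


Formula: m = ln(L1/L2) / ln(S2/S1)
Step 1: ln(L1/L2) = ln(20/250) = -2.52573
Step 2: S2/S1 = 1097/1420 = 0.77254
Step 3: ln(S2/S1) = ln(0.77254) = -0.25807
Step 4: m = -2.52573 / -0.25807 = 9.79

9.79 (Weibull m)


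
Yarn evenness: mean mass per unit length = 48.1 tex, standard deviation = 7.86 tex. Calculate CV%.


Formula: CV% = (standard deviation / mean) * 100
Step 1: Ratio = 7.86 / 48.1 = 0.16341
Step 2: CV% = 0.16341 * 100 = 16.341% ≈ 16.3%

16.3%


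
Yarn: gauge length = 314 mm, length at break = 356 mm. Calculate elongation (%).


Formula: Elongation (%) = ((L_break - L0) / L0) * 100
Step 1: Extension = 356 - 314 = 42 mm
Step 2: Elongation = (42 / 314) * 100
Step 3: Elongation = 0.133758 * 100 = 13.3758% ≈ 13.4%

13.4%


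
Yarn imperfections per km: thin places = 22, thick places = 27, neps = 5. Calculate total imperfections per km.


Formula: Total = thin places + thick places + neps
Total = 22 + 27 + 5
Total = 54 imperfections/km

54 imperfections/km


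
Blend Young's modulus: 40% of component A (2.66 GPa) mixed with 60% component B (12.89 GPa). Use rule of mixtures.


Formula: Blend property = (fraction_A * property_A) + (fraction_B * property_B)
Step 1: Contribution A = 40/100 * 2.66 GPa = 1.064 GPa
Step 2: Contribution B = 60/100 * 12.89 GPa = 7.734 GPa
Step 3: Blend Young's modulus = 1.064 + 7.734 = 8.798 GPa

8.798 GPa


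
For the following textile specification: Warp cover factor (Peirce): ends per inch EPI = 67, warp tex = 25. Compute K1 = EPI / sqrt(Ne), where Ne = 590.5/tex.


Formula: K1 = EPI / sqrt(Ne), with Ne = 590.5 / tex_warp
Step 1: Ne = 590.5 / 25 = 23.62
Step 2: sqrt(Ne) = sqrt(23.62) = 4.86
Step 3: K1 = 67 / 4.86 = 13.8

13.8


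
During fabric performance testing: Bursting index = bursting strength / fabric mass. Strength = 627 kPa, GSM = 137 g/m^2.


Formula: Bursting Index = Bursting Strength / Fabric GSM
BI = 627 kPa / 137 g/m^2
BI = 4.577 kPa/(g/m^2)

4.577 kPa/(g/m^2)


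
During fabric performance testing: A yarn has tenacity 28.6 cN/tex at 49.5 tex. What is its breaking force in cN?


Formula: Breaking force = Tenacity * Linear density
F = 28.6 cN/tex * 49.5 tex
F = 1415.70 cN

1415.70 cN


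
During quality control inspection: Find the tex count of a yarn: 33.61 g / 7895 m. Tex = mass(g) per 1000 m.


Formula: Tex = (mass_g / length_m) * 1000
Substituting: Tex = (33.61 / 7895) * 1000
Intermediate: 33.61 / 7895 = 0.00425712 g/m
Tex = 0.00425712 * 1000 = 4.26 tex

4.26 tex


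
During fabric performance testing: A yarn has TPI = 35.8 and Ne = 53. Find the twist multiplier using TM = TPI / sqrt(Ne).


Formula: TM = TPI / sqrt(Ne)
Step 1: sqrt(Ne) = sqrt(53) = 7.2801
Step 2: TM = 35.8 / 7.2801 = 4.92

4.92 TM


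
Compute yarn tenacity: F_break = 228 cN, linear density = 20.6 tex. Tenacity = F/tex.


Formula: Tenacity = Breaking force / Linear density
Tenacity = 228 cN / 20.6 tex
Tenacity = 11.07 cN/tex

11.07 cN/tex


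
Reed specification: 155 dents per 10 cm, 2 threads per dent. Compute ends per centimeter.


Formula: EPC = (dents per 10 cm * ends per dent) / 10
Step 1: Total ends per 10 cm = 155 * 2 = 310
Step 2: EPC = 310 / 10 = 31.0 ends/cm

31.0 ends/cm


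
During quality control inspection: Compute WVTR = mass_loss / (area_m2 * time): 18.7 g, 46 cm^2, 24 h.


Formula: WVTR = mass_loss / (area * time)
Step 1: Convert area: 46 cm^2 = 0.0046 m^2
Step 2: WVTR = 18.7 g / (0.0046 m^2 * 24 h)
Step 3: WVTR = 18.7 / 0.1104 = 169.4 g/m^2/h

169.4 g/m^2/h


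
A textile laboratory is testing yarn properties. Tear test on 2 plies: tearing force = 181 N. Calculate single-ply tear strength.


Formula: Per-ply strength = Total force / Number of plies
Per-ply = 181 N / 2
Per-ply = 90.5 N

90.5 N


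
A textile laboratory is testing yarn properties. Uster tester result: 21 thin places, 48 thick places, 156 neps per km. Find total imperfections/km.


Formula: Total = thin places + thick places + neps
Total = 21 + 48 + 156
Total = 225 imperfections/km

225 imperfections/km


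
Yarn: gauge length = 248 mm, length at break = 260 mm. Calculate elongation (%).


Formula: Elongation (%) = ((L_break - L0) / L0) * 100
Step 1: Extension = 260 - 248 = 12 mm
Step 2: Elongation = (12 / 248) * 100
Step 3: Elongation = 0.048387 * 100 = 4.8387% ≈ 4.8%

4.8%


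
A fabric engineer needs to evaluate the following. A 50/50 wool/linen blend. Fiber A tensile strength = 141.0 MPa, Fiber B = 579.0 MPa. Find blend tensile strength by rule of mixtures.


Formula: Blend property = (fraction_A * property_A) + (fraction_B * property_B)
Step 1: Contribution A = 50/100 * 141.0 MPa = 70.5 MPa
Step 2: Contribution B = 50/100 * 579.0 MPa = 289.5 MPa
Step 3: Blend tensile strength = 70.5 + 289.5 = 360.0 MPa

360.0 MPa


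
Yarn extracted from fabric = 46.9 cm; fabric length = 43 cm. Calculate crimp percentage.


Formula: Crimp% = ((L_yarn - L_fabric) / L_fabric) * 100
Step 1: Extension = 46.9 - 43 = 3.9 cm
Step 2: Crimp% = (3.9 / 43) * 100
Step 3: Crimp% = 0.090698 * 100 = 9.0698% ≈ 9.1%

9.1%


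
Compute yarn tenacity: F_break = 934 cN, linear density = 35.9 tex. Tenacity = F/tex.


Formula: Tenacity = Breaking force / Linear density
Tenacity = 934 cN / 35.9 tex
Tenacity = 26.02 cN/tex

26.02 cN/tex


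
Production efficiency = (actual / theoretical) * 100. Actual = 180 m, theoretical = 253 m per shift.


Formula: Efficiency% = (Actual output / Theoretical output) * 100
Efficiency% = (180 / 253) * 100
Efficiency% = 0.711462 * 100 = 71.1462% ≈ 71.1%

71.1%


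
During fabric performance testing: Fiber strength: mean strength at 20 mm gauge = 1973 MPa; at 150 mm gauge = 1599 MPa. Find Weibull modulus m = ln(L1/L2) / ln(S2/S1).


Formula: m = ln(L1/L2) / ln(S2/S1)
Step 1: ln(L1/L2) = ln(20/150) = -2.01490
Step 2: S2/S1 = 1599/1973 = 0.81044
Step 3: ln(S2/S1) = ln(0.81044) = -0.21018
Step 4: m = -2.01490 / -0.21018 = 9.59

9.59 (Weibull m)


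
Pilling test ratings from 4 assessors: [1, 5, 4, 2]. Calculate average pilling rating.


Formula: Mean = sum / count
Sum = 1 + 5 + 4 + 2 = 12
Mean = 12 / 4 = 3.0

3.0


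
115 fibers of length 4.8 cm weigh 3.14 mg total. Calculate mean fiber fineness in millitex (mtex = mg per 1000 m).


Formula: fineness (mtex) = mass (mg) / total length (km) = (mass_mg / total_length_m) * 1000
Step 1: Convert fiber length: 4.8 cm = 0.048 m
Step 2: Total fiber length = 115 * 0.048 = 5.52 m
Step 3: Linear density = 3.14 mg / 5.52 m = 0.5688 mg/m
Step 4: fineness = 0.5688 * 1000 = 568.8 mtex

568.8 mtex


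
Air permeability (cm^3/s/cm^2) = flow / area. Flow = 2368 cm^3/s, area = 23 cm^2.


Formula: Air Permeability = Airflow / Test Area
AP = 2368 cm^3/s / 23 cm^2
AP = 103.0 cm^3/s/cm^2

103.0 cm^3/s/cm^2


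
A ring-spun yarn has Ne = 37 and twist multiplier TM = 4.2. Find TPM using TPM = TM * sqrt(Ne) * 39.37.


Formula: TPM = TM * sqrt(Ne) * 39.37
Step 1: sqrt(Ne) = sqrt(37) = 6.0828
Step 2: TM * sqrt(Ne) = 4.2 * 6.0828 = 25.5478
Step 3: TPM = 25.5478 * 39.37 = 1006 twists/m

1006 twists/m


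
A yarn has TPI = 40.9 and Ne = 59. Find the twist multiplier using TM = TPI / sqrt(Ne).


Formula: TM = TPI / sqrt(Ne)
Step 1: sqrt(Ne) = sqrt(59) = 7.6811
Step 2: TM = 40.9 / 7.6811 = 5.32

5.32 TM


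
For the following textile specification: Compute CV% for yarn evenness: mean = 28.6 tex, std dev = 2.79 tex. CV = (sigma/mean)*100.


Formula: CV% = (standard deviation / mean) * 100
Step 1: Ratio = 2.79 / 28.6 = 0.097552
Step 2: CV% = 0.097552 * 100 = 9.7552% ≈ 9.8%

9.8%


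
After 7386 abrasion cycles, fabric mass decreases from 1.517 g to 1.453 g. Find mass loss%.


Formula: Mass loss% = ((m_before - m_after) / m_before) * 100
Step 1: Mass loss = 1.517 - 1.453 = 0.064 g
Step 2: Ratio = 0.064 / 1.517 = 0.0421885
Step 3: Mass loss% = 0.0421885 * 100 = 4.21885% ≈ 4.22%

4.22%


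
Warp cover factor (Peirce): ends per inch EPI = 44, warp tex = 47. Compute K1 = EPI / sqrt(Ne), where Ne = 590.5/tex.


Formula: K1 = EPI / sqrt(Ne), with Ne = 590.5 / tex_warp
Step 1: Ne = 590.5 / 47 = 12.564
Step 2: sqrt(Ne) = sqrt(12.564) = 3.5446
Step 3: K1 = 44 / 3.5446 = 12.4

12.4


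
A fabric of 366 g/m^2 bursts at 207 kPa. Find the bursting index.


Formula: Bursting Index = Bursting Strength / Fabric GSM
BI = 207 kPa / 366 g/m^2
BI = 0.566 kPa/(g/m^2)

0.566 kPa/(g/m^2)


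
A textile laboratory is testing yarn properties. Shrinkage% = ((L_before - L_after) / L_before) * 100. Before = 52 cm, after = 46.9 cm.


Formula: Shrinkage% = ((L_before - L_after) / L_before) * 100
Step 1: Shrinkage = 52 - 46.9 = 5.1 cm
Step 2: Shrinkage% = (5.1 / 52) * 100
Step 3: Shrinkage% = 0.098077 * 100 = 9.8077% ≈ 9.8%

9.8%


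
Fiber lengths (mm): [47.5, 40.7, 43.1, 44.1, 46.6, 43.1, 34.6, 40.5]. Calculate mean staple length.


Formula: Mean = sum of lengths / count
Sum = 47.5 + 40.7 + 43.1 + 44.1 + 46.6 + 43.1 + 34.6 + 40.5
Sum = 340.2 mm
Mean = 340.2 / 8 = 42.53 mm

42.53 mm


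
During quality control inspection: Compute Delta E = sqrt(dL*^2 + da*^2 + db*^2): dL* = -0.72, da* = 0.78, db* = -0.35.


Formula: Delta E = sqrt(dL*^2 + da*^2 + db*^2)
Step 1: dL*^2 = (-0.72)^2 = 0.5184
Step 2: da*^2 = 0.78^2 = 0.6084
Step 3: db*^2 = (-0.35)^2 = 0.1225
Step 4: Sum = 0.5184 + 0.6084 + 0.1225 = 1.2493
Step 5: Delta E = sqrt(1.2493) = 1.12

1.12 Delta E


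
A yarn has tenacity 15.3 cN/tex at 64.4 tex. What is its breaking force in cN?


Formula: Breaking force = Tenacity * Linear density
F = 15.3 cN/tex * 64.4 tex
F = 985.32 cN

985.32 cN


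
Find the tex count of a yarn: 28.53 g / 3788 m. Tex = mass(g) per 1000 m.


Formula: Tex = (mass_g / length_m) * 1000
Substituting: Tex = (28.53 / 3788) * 1000
Intermediate: 28.53 / 3788 = 0.00753168 g/m
Tex = 0.00753168 * 1000 = 7.53 tex

7.53 tex


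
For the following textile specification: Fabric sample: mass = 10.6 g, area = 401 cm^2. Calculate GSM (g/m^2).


Formula: GSM = mass_g / area_m2
Step 1: Convert area: 401 cm^2 = 401 / 10000 = 0.0401 m^2
Step 2: GSM = 10.6 g / 0.0401 m^2 = 264.3 g/m^2

264.3 g/m^2


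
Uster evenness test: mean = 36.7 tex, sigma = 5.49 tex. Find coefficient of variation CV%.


Formula: CV% = (standard deviation / mean) * 100
Step 1: Ratio = 5.49 / 36.7 = 0.149591
Step 2: CV% = 0.149591 * 100 = 14.9591% ≈ 15.0%

15.0%


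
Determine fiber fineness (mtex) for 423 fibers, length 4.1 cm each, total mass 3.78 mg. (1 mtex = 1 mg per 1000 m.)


Formula: fineness (mtex) = mass (mg) / total length (km) = (mass_mg / total_length_m) * 1000
Step 1: Convert fiber length: 4.1 cm = 0.041 m
Step 2: Total fiber length = 423 * 0.041 = 17.343 m
Step 3: Linear density = 3.78 mg / 17.343 m = 0.2180 mg/m
Step 4: fineness = 0.2180 * 1000 = 218.0 mtex

218.0 mtex


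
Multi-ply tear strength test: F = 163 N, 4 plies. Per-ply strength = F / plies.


Formula: Per-ply strength = Total force / Number of plies
Per-ply = 163 N / 4
Per-ply = 40.75 N

40.75 N


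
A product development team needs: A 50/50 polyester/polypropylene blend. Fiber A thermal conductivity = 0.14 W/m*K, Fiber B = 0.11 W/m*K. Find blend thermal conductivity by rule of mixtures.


Formula: Blend property = (fraction_A * property_A) + (fraction_B * property_B)
Step 1: Contribution A = 50/100 * 0.14 W/m*K = 0.07 W/m*K
Step 2: Contribution B = 50/100 * 0.11 W/m*K = 0.055 W/m*K
Step 3: Blend thermal conductivity = 0.07 + 0.055 = 0.125 W/m*K

0.125 W/m*K


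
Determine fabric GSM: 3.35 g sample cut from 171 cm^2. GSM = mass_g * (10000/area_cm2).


Formula: GSM = mass_g / area_m2
Step 1: Convert area: 171 cm^2 = 171 / 10000 = 0.0171 m^2
Step 2: GSM = 3.35 g / 0.0171 m^2 = 195.9 g/m^2

195.9 g/m^2


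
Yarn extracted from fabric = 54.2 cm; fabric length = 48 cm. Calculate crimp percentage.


Formula: Crimp% = ((L_yarn - L_fabric) / L_fabric) * 100
Step 1: Extension = 54.2 - 48 = 6.2 cm
Step 2: Crimp% = (6.2 / 48) * 100
Step 3: Crimp% = 0.129167 * 100 = 12.9167% ≈ 12.9%

12.9%


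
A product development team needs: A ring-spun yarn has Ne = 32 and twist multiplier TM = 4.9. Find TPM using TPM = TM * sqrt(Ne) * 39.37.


Formula: TPM = TM * sqrt(Ne) * 39.37
Step 1: sqrt(Ne) = sqrt(32) = 5.6569
Step 2: TM * sqrt(Ne) = 4.9 * 5.6569 = 27.7188
Step 3: TPM = 27.7188 * 39.37 = 1091 twists/m

1091 twists/m


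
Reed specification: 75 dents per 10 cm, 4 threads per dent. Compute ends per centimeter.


Formula: EPC = (dents per 10 cm * ends per dent) / 10
Step 1: Total ends per 10 cm = 75 * 4 = 300
Step 2: EPC = 300 / 10 = 30.0 ends/cm

30.0 ends/cm


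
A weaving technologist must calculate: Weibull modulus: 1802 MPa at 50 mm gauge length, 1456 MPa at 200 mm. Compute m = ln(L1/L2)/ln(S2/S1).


Formula: m = ln(L1/L2) / ln(S2/S1)
Step 1: ln(L1/L2) = ln(50/200) = -1.38629
Step 2: S2/S1 = 1456/1802 = 0.80799
Step 3: ln(S2/S1) = ln(0.80799) = -0.21321
Step 4: m = -1.38629 / -0.21321 = 6.50

6.50 (Weibull m)


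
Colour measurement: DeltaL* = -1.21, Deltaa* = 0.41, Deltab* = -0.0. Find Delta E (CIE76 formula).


Formula: Delta E = sqrt(dL*^2 + da*^2 + db*^2)
Step 1: dL*^2 = (-1.21)^2 = 1.4641
Step 2: da*^2 = 0.41^2 = 0.1681
Step 3: db*^2 = (-0.0)^2 = 0.0
Step 4: Sum = 1.4641 + 0.1681 + 0.0 = 1.6322
Step 5: Delta E = sqrt(1.6322) = 1.28

1.28 Delta E


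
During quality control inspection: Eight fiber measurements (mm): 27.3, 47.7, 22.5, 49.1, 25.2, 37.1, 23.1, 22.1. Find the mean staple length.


Formula: Mean = sum of lengths / count
Sum = 27.3 + 47.7 + 22.5 + 49.1 + 25.2 + 37.1 + 23.1 + 22.1
Sum = 254.1 mm
Mean = 254.1 / 8 = 31.76 mm

31.76 mm


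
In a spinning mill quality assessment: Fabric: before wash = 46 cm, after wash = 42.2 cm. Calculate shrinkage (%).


Formula: Shrinkage% = ((L_before - L_after) / L_before) * 100
Step 1: Shrinkage = 46 - 42.2 = 3.8 cm
Step 2: Shrinkage% = (3.8 / 46) * 100
Step 3: Shrinkage% = 0.082609 * 100 = 8.2609% ≈ 8.3%

8.3%


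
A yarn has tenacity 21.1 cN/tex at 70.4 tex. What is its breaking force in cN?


Formula: Breaking force = Tenacity * Linear density
F = 21.1 cN/tex * 70.4 tex
F = 1485.44 cN

1485.44 cN


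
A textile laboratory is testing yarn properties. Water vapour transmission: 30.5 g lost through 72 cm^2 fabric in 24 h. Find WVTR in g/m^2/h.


Formula: WVTR = mass_loss / (area * time)
Step 1: Convert area: 72 cm^2 = 0.0072 m^2
Step 2: WVTR = 30.5 g / (0.0072 m^2 * 24 h)
Step 3: WVTR = 30.5 / 0.1728 = 176.5 g/m^2/h

176.5 g/m^2/h


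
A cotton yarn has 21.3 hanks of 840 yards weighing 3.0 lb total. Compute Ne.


Formula: Ne = hanks / mass_lb
Substituting: Ne = 21.3 / 3.0
Ne = 7.1

7.1 Ne


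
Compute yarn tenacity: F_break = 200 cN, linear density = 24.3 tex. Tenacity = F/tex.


Formula: Tenacity = Breaking force / Linear density
Tenacity = 200 cN / 24.3 tex
Tenacity = 8.23 cN/tex

8.23 cN/tex


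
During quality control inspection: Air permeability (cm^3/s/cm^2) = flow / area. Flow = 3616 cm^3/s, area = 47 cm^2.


Formula: Air Permeability = Airflow / Test Area
AP = 3616 cm^3/s / 47 cm^2
AP = 76.9 cm^3/s/cm^2

76.9 cm^3/s/cm^2


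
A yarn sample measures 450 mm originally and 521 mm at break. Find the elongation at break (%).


Formula: Elongation (%) = ((L_break - L0) / L0) * 100
Step 1: Extension = 521 - 450 = 71 mm
Step 2: Elongation = (71 / 450) * 100
Step 3: Elongation = 0.157778 * 100 = 15.7778% ≈ 15.8%

15.8%


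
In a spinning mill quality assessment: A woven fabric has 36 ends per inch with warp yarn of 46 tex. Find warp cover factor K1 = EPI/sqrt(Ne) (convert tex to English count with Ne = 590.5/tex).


Formula: K1 = EPI / sqrt(Ne), with Ne = 590.5 / tex_warp
Step 1: Ne = 590.5 / 46 = 12.837
Step 2: sqrt(Ne) = sqrt(12.837) = 3.5829
Step 3: K1 = 36 / 3.5829 = 10.0

10.0


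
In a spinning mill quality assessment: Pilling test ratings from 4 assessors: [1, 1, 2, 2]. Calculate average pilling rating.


Formula: Mean = sum / count
Sum = 1 + 1 + 2 + 2 = 6
Mean = 6 / 4 = 1.5

1.5


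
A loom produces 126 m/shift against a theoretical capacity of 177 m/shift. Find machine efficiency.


Formula: Efficiency% = (Actual output / Theoretical output) * 100
Efficiency% = (126 / 177) * 100
Efficiency% = 0.711864 * 100 = 71.1864% ≈ 71.2%

71.2%


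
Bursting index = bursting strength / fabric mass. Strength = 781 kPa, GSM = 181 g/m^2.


Formula: Bursting Index = Bursting Strength / Fabric GSM
BI = 781 kPa / 181 g/m^2
BI = 4.315 kPa/(g/m^2)

4.315 kPa/(g/m^2)


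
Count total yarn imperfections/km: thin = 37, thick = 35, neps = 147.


Formula: Total = thin places + thick places + neps
Total = 37 + 35 + 147
Total = 219 imperfections/km

219 imperfections/km


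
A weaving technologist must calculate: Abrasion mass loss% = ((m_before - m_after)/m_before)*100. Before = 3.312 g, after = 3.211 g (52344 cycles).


Formula: Mass loss% = ((m_before - m_after) / m_before) * 100
Step 1: Mass loss = 3.312 - 3.211 = 0.101 g
Step 2: Ratio = 0.101 / 3.312 = 0.0304952
Step 3: Mass loss% = 0.0304952 * 100 = 3.04952% ≈ 3.05%

3.05%


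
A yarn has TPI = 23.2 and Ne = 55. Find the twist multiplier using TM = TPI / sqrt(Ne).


Formula: TM = TPI / sqrt(Ne)
Step 1: sqrt(Ne) = sqrt(55) = 7.4162
Step 2: TM = 23.2 / 7.4162 = 3.13

3.13 TM


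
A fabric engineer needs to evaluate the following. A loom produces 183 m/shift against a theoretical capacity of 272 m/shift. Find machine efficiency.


Formula: Efficiency% = (Actual output / Theoretical output) * 100
Efficiency% = (183 / 272) * 100
Efficiency% = 0.672794 * 100 = 67.2794% ≈ 67.3%

67.3%


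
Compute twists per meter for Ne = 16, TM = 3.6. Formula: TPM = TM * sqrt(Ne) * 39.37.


Formula: TPM = TM * sqrt(Ne) * 39.37
Step 1: sqrt(Ne) = sqrt(16) = 4
Step 2: TM * sqrt(Ne) = 3.6 * 4 = 14.4
Step 3: TPM = 14.4 * 39.37 = 567 twists/m

567 twists/m


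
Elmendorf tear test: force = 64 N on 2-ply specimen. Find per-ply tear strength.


Formula: Per-ply strength = Total force / Number of plies
Per-ply = 64 N / 2
Per-ply = 32 N

32 N


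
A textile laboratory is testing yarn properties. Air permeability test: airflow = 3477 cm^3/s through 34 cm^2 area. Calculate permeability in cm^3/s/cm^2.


Formula: Air Permeability = Airflow / Test Area
AP = 3477 cm^3/s / 34 cm^2
AP = 102.3 cm^3/s/cm^2

102.3 cm^3/s/cm^2


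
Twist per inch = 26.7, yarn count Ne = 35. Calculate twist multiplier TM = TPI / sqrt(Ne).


Formula: TM = TPI / sqrt(Ne)
Step 1: sqrt(Ne) = sqrt(35) = 5.9161
Step 2: TM = 26.7 / 5.9161 = 4.51

4.51 TM


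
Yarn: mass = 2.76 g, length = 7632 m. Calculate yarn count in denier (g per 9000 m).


Formula: den = (mass_g / length_m) * 9000
Substituting: den = (2.76 / 7632) * 9000
Intermediate: 2.76 / 7632 = 0.00036164 g/m
den = 0.00036164 * 9000 = 3.3 denier

3.3 denier


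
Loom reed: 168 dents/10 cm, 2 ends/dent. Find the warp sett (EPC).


Formula: EPC = (dents per 10 cm * ends per dent) / 10
Step 1: Total ends per 10 cm = 168 * 2 = 336
Step 2: EPC = 336 / 10 = 33.6 ends/cm

33.6 ends/cm


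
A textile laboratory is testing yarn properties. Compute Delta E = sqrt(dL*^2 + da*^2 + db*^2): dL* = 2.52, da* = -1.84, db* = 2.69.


Formula: Delta E = sqrt(dL*^2 + da*^2 + db*^2)
Step 1: dL*^2 = 2.52^2 = 6.3504
Step 2: da*^2 = (-1.84)^2 = 3.3856
Step 3: db*^2 = 2.69^2 = 7.2361
Step 4: Sum = 6.3504 + 3.3856 + 7.2361 = 16.9721
Step 5: Delta E = sqrt(16.9721) = 4.12

4.12 Delta E


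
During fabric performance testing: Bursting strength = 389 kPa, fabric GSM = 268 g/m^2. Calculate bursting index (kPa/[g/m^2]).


Formula: Bursting Index = Bursting Strength / Fabric GSM
BI = 389 kPa / 268 g/m^2
BI = 1.451 kPa/(g/m^2)

1.451 kPa/(g/m^2)


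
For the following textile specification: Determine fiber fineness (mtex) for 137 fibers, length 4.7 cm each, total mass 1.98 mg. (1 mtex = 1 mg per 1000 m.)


Formula: fineness (mtex) = mass (mg) / total length (km) = (mass_mg / total_length_m) * 1000
Step 1: Convert fiber length: 4.7 cm = 0.047 m
Step 2: Total fiber length = 137 * 0.047 = 6.439 m
Step 3: Linear density = 1.98 mg / 6.439 m = 0.3075 mg/m
Step 4: fineness = 0.3075 * 1000 = 307.5 mtex

307.5 mtex


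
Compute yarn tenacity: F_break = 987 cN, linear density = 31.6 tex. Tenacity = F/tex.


Formula: Tenacity = Breaking force / Linear density
Tenacity = 987 cN / 31.6 tex
Tenacity = 31.23 cN/tex

31.23 cN/tex


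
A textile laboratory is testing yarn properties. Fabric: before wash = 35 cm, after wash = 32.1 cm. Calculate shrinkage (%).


Formula: Shrinkage% = ((L_before - L_after) / L_before) * 100
Step 1: Shrinkage = 35 - 32.1 = 2.9 cm
Step 2: Shrinkage% = (2.9 / 35) * 100
Step 3: Shrinkage% = 0.082857 * 100 = 8.2857% ≈ 8.3%

8.3%


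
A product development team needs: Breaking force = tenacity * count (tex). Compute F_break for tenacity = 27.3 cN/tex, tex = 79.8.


Formula: Breaking force = Tenacity * Linear density
F = 27.3 cN/tex * 79.8 tex
F = 2178.54 cN

2178.54 cN


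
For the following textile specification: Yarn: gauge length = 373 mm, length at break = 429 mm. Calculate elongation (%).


Formula: Elongation (%) = ((L_break - L0) / L0) * 100
Step 1: Extension = 429 - 373 = 56 mm
Step 2: Elongation = (56 / 373) * 100
Step 3: Elongation = 0.150134 * 100 = 15.0134% ≈ 15.0%

15.0%


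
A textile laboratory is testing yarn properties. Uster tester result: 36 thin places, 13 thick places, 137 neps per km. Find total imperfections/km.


Formula: Total = thin places + thick places + neps
Total = 36 + 13 + 137
Total = 186 imperfections/km

186 imperfections/km
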